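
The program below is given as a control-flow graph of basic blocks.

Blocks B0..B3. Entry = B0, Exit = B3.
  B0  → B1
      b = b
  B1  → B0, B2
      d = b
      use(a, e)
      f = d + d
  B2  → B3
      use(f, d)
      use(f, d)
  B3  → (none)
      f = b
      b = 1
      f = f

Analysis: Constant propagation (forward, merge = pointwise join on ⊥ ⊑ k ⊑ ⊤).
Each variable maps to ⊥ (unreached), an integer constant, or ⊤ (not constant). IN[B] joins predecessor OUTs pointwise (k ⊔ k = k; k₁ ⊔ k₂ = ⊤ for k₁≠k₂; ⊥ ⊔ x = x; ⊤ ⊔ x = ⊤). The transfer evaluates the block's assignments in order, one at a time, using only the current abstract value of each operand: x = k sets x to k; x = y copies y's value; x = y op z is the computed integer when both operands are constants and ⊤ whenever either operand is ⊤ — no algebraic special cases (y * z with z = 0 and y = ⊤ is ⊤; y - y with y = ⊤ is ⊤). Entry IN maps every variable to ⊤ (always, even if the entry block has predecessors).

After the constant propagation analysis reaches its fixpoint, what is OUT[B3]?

Per-block solution:
  B0: | IN=(all ⊤) | OUT=(all ⊤)
  B1: | IN=(all ⊤) | OUT=(all ⊤)
  B2: | IN=(all ⊤) | OUT=(all ⊤)
  B3: | IN=(all ⊤) | OUT={b:1; rest ⊤}

Merge at B3: IN[B3] = OUT[B2] = {a: ⊤, b: ⊤, c: ⊤, d: ⊤, e: ⊤, f: ⊤}
Applying B3's transfer function to that IN value gives OUT[B3] (row B3 above).

Answer: {a: ⊤, b: 1, c: ⊤, d: ⊤, e: ⊤, f: ⊤}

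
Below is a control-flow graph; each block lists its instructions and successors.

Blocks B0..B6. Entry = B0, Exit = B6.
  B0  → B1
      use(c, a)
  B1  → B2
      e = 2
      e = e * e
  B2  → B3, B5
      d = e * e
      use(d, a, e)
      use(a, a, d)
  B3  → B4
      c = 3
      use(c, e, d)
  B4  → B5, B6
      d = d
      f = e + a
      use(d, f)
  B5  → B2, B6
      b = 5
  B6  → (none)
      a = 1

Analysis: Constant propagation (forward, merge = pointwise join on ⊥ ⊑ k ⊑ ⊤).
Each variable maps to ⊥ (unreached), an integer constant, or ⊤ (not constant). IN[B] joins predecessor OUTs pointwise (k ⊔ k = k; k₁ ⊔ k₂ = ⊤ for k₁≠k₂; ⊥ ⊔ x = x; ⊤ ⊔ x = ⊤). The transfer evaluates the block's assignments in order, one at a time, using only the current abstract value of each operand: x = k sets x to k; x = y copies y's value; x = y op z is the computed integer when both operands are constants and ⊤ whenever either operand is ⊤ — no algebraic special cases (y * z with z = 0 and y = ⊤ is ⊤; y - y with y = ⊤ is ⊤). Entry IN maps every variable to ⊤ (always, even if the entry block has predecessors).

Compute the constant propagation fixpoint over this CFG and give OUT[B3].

Fixpoint table:
  B0:  IN=(all ⊤)  OUT=(all ⊤)
  B1:  IN=(all ⊤)  OUT={e:4; rest ⊤}
  B2:  IN={e:4; rest ⊤}  OUT={d:16, e:4; rest ⊤}
  B3:  IN={d:16, e:4; rest ⊤}  OUT={c:3, d:16, e:4; rest ⊤}
  B4:  IN={c:3, d:16, e:4; rest ⊤}  OUT={c:3, d:16, e:4; rest ⊤}
  B5:  IN={d:16, e:4; rest ⊤}  OUT={b:5, d:16, e:4; rest ⊤}
  B6:  IN={d:16, e:4; rest ⊤}  OUT={a:1, d:16, e:4; rest ⊤}

Merge at B3: IN[B3] = OUT[B2] = {a: ⊤, b: ⊤, c: ⊤, d: 16, e: 4, f: ⊤}
Applying B3's transfer function to that IN value gives OUT[B3] (row B3 above).

Answer: {a: ⊤, b: ⊤, c: 3, d: 16, e: 4, f: ⊤}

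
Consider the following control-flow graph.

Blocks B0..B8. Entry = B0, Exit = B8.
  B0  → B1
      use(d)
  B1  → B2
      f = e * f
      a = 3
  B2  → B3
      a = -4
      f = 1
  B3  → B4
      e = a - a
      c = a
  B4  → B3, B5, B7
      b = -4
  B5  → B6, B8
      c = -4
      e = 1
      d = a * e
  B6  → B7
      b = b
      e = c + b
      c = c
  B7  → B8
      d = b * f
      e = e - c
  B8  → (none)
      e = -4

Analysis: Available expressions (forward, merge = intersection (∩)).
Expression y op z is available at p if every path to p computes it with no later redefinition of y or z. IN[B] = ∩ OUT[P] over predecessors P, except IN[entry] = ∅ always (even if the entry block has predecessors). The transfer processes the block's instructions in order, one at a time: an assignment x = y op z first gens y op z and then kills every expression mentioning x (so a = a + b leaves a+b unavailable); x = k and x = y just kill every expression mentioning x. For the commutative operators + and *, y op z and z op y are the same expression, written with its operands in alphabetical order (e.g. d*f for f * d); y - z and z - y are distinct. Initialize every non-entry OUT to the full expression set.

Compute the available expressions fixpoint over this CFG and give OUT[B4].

Per-block solution:
  B0:  IN={}  OUT={}
  B1:  IN={}  OUT={}
  B2:  IN={}  OUT={}
  B3:  IN={}  OUT={a-a}
  B4:  IN={a-a}  OUT={a-a}
  B5:  IN={a-a}  OUT={a*e, a-a}
  B6:  IN={a*e, a-a}  OUT={a-a}
  B7:  IN={a-a}  OUT={a-a, b*f}
  B8:  IN={a-a}  OUT={a-a}

Merge at B4: IN[B4] = OUT[B3] = {a-a}
Applying B4's transfer function to that IN value gives OUT[B4] (row B4 above).

Answer: {a-a}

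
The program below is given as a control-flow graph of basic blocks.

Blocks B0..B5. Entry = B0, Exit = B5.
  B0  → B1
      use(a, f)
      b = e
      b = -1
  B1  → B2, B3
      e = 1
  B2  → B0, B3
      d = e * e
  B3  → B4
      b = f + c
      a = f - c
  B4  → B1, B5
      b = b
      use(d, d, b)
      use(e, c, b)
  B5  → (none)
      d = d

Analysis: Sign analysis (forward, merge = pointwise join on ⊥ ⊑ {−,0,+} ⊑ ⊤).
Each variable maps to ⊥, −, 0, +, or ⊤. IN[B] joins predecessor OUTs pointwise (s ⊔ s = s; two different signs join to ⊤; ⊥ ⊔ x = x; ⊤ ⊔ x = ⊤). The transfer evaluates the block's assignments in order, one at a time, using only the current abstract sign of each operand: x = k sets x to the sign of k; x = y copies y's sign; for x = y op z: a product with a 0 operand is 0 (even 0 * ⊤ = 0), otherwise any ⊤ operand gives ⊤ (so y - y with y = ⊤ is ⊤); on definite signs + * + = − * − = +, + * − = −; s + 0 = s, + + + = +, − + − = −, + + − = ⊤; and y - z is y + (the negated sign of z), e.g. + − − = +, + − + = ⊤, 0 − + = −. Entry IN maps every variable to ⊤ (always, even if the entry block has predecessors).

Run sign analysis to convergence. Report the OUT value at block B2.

Converged values:
  B0:   IN=(all ⊤)   OUT={b:-; rest ⊤}
  B1:   IN=(all ⊤)   OUT={e:+; rest ⊤}
  B2:   IN={e:+; rest ⊤}   OUT={d:+, e:+; rest ⊤}
  B3:   IN={e:+; rest ⊤}   OUT={e:+; rest ⊤}
  B4:   IN={e:+; rest ⊤}   OUT={e:+; rest ⊤}
  B5:   IN={e:+; rest ⊤}   OUT={e:+; rest ⊤}

Merge at B2: IN[B2] = OUT[B1] = {a: ⊤, b: ⊤, c: ⊤, d: ⊤, e: +, f: ⊤}
Applying B2's transfer function to that IN value gives OUT[B2] (row B2 above).

Answer: {a: ⊤, b: ⊤, c: ⊤, d: +, e: +, f: ⊤}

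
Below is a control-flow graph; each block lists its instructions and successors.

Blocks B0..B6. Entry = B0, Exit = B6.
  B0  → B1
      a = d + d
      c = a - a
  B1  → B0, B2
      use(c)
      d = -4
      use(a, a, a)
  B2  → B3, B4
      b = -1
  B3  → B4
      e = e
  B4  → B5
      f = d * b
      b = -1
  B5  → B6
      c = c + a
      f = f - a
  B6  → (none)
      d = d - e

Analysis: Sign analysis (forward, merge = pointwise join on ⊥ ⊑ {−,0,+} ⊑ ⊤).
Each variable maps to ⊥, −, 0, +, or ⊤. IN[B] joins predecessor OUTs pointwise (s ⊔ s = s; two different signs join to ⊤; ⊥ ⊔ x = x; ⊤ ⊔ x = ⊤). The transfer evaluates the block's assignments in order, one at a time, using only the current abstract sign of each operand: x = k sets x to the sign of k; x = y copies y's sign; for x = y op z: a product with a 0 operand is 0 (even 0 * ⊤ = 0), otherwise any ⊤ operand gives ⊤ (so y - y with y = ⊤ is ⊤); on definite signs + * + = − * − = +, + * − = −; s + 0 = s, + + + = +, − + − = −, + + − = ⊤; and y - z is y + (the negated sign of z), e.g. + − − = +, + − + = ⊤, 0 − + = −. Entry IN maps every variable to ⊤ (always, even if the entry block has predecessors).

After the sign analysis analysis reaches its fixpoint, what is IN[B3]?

Answer: {a: ⊤, b: -, c: ⊤, d: -, e: ⊤, f: ⊤}

Derivation:
Per-block solution:
  B0:  IN=(all ⊤)  OUT=(all ⊤)
  B1:  IN=(all ⊤)  OUT={d:-; rest ⊤}
  B2:  IN={d:-; rest ⊤}  OUT={b:-, d:-; rest ⊤}
  B3:  IN={b:-, d:-; rest ⊤}  OUT={b:-, d:-; rest ⊤}
  B4:  IN={b:-, d:-; rest ⊤}  OUT={b:-, d:-, f:+; rest ⊤}
  B5:  IN={b:-, d:-, f:+; rest ⊤}  OUT={b:-, d:-; rest ⊤}
  B6:  IN={b:-, d:-; rest ⊤}  OUT={b:-; rest ⊤}

Merge at B3: IN[B3] = OUT[B2] = {a: ⊤, b: -, c: ⊤, d: -, e: ⊤, f: ⊤}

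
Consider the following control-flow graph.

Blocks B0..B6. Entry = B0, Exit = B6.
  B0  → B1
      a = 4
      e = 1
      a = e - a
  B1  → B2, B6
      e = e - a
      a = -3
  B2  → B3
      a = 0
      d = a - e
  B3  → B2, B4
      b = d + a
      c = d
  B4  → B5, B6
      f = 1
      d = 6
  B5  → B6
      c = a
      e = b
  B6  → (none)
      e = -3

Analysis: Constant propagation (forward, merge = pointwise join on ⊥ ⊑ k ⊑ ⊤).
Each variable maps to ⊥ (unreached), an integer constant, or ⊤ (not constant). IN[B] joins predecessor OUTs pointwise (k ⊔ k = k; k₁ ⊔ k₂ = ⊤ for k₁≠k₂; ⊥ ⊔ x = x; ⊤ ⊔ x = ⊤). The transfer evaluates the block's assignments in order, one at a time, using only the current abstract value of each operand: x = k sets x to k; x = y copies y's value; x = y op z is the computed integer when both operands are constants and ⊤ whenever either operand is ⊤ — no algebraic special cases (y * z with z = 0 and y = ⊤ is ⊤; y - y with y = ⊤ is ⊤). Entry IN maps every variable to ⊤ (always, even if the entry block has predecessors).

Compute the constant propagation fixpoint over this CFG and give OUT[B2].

Answer: {a: 0, b: ⊤, c: ⊤, d: -4, e: 4, f: ⊤}

Trace:
Per-block solution:
  B0:  IN=(all ⊤)  OUT={a:-3, e:1; rest ⊤}
  B1:  IN={a:-3, e:1; rest ⊤}  OUT={a:-3, e:4; rest ⊤}
  B2:  IN={e:4; rest ⊤}  OUT={a:0, d:-4, e:4; rest ⊤}
  B3:  IN={a:0, d:-4, e:4; rest ⊤}  OUT={a:0, b:-4, c:-4, d:-4, e:4; rest ⊤}
  B4:  IN={a:0, b:-4, c:-4, d:-4, e:4; rest ⊤}  OUT={a:0, b:-4, c:-4, d:6, e:4, f:1; rest ⊤}
  B5:  IN={a:0, b:-4, c:-4, d:6, e:4, f:1; rest ⊤}  OUT={a:0, b:-4, c:0, d:6, e:-4, f:1; rest ⊤}
  B6:  IN=(all ⊤)  OUT={e:-3; rest ⊤}

Merge at B2: IN[B2] = OUT[B1] ⊔ OUT[B3] = {a: ⊤, b: ⊤, c: ⊤, d: ⊤, e: 4, f: ⊤}
Applying B2's transfer function to that IN value gives OUT[B2] (row B2 above).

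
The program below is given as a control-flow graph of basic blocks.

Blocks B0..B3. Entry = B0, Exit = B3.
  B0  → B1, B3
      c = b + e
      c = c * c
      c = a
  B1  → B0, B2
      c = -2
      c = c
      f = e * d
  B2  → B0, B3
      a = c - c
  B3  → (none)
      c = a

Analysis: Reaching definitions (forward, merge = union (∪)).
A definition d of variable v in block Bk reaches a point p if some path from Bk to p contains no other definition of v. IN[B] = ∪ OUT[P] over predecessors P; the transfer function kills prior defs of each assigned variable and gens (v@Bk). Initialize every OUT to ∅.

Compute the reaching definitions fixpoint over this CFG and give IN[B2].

Answer: {a@B2, c@B1, f@B1}

Trace:
Converged values:
  B0:  IN={a@B2, c@B1, f@B1}  OUT={a@B2, c@B0, f@B1}
  B1:  IN={a@B2, c@B0, f@B1}  OUT={a@B2, c@B1, f@B1}
  B2:  IN={a@B2, c@B1, f@B1}  OUT={a@B2, c@B1, f@B1}
  B3:  IN={a@B2, c@B0, c@B1, f@B1}  OUT={a@B2, c@B3, f@B1}

Merge at B2: IN[B2] = OUT[B1] = {a@B2, c@B1, f@B1}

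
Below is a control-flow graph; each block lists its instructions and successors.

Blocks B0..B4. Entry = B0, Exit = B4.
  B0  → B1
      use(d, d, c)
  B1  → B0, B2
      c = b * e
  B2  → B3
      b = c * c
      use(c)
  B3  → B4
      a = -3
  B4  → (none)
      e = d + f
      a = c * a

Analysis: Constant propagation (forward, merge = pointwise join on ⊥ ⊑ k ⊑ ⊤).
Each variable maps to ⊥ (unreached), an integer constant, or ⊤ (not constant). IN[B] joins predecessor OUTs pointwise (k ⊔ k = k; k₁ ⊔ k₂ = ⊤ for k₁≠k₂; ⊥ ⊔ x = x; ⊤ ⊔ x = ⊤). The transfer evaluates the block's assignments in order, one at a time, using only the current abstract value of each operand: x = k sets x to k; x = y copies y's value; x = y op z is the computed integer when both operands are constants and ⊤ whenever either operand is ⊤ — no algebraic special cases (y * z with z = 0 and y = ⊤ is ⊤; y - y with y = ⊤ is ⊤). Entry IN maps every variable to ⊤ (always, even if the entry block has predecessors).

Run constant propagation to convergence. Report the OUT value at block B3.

Fixpoint table:
  B0:   IN=(all ⊤)   OUT=(all ⊤)
  B1:   IN=(all ⊤)   OUT=(all ⊤)
  B2:   IN=(all ⊤)   OUT=(all ⊤)
  B3:   IN=(all ⊤)   OUT={a:-3; rest ⊤}
  B4:   IN={a:-3; rest ⊤}   OUT=(all ⊤)

Merge at B3: IN[B3] = OUT[B2] = {a: ⊤, b: ⊤, c: ⊤, d: ⊤, e: ⊤, f: ⊤}
Applying B3's transfer function to that IN value gives OUT[B3] (row B3 above).

Answer: {a: -3, b: ⊤, c: ⊤, d: ⊤, e: ⊤, f: ⊤}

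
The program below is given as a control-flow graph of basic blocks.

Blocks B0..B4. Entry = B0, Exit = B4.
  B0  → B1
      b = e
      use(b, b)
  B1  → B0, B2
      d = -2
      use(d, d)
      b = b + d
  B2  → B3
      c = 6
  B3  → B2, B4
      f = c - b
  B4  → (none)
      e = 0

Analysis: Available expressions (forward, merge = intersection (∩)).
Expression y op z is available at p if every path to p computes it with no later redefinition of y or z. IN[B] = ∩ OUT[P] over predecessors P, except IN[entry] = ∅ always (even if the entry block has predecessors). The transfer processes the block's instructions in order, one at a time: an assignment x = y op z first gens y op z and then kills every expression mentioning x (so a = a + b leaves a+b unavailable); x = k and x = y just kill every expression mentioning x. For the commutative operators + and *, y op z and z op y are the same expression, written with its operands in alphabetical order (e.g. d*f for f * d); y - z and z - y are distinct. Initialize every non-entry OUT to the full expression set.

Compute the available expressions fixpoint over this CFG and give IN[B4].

Fixpoint table:
  B0: | IN={} | OUT={}
  B1: | IN={} | OUT={}
  B2: | IN={} | OUT={}
  B3: | IN={} | OUT={c-b}
  B4: | IN={c-b} | OUT={c-b}

Merge at B4: IN[B4] = OUT[B3] = {c-b}

Answer: {c-b}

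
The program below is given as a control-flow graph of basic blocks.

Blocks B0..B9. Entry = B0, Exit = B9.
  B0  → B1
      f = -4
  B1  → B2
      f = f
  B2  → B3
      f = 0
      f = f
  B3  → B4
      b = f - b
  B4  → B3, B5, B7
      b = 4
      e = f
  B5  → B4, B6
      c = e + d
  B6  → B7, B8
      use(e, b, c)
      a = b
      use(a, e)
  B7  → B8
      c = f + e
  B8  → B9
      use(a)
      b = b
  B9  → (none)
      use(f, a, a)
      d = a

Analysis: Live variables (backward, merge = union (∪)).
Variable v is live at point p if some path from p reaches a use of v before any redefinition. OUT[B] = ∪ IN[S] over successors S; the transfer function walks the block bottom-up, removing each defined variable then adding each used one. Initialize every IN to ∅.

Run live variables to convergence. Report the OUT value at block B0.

Converged values:
  B0:   IN={a, b, d}   OUT={a, b, d, f}
  B1:   IN={a, b, d, f}   OUT={a, b, d}
  B2:   IN={a, b, d}   OUT={a, b, d, f}
  B3:   IN={a, b, d, f}   OUT={a, d, f}
  B4:   IN={a, d, f}   OUT={a, b, d, e, f}
  B5:   IN={a, b, d, e, f}   OUT={a, b, c, d, e, f}
  B6:   IN={b, c, e, f}   OUT={a, b, e, f}
  B7:   IN={a, b, e, f}   OUT={a, b, f}
  B8:   IN={a, b, f}   OUT={a, f}
  B9:   IN={a, f}   OUT={}

Merge at B0: OUT[B0] = IN[B1] = {a, b, d, f}

Answer: {a, b, d, f}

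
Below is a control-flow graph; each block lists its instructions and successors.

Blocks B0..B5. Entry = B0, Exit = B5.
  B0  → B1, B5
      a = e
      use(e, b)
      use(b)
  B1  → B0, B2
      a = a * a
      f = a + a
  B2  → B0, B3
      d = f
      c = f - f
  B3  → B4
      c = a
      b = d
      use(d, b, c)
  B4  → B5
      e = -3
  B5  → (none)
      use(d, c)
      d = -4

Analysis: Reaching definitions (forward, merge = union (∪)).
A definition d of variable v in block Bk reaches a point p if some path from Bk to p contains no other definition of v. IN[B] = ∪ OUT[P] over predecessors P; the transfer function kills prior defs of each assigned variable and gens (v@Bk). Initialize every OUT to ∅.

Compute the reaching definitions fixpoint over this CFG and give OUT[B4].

Fixpoint table:
  B0:   IN={a@B1, c@B2, d@B2, f@B1}   OUT={a@B0, c@B2, d@B2, f@B1}
  B1:   IN={a@B0, c@B2, d@B2, f@B1}   OUT={a@B1, c@B2, d@B2, f@B1}
  B2:   IN={a@B1, c@B2, d@B2, f@B1}   OUT={a@B1, c@B2, d@B2, f@B1}
  B3:   IN={a@B1, c@B2, d@B2, f@B1}   OUT={a@B1, b@B3, c@B3, d@B2, f@B1}
  B4:   IN={a@B1, b@B3, c@B3, d@B2, f@B1}   OUT={a@B1, b@B3, c@B3, d@B2, e@B4, f@B1}
  B5:   IN={a@B0, a@B1, b@B3, c@B2, c@B3, d@B2, e@B4, f@B1}   OUT={a@B0, a@B1, b@B3, c@B2, c@B3, d@B5, e@B4, f@B1}

Merge at B4: IN[B4] = OUT[B3] = {a@B1, b@B3, c@B3, d@B2, f@B1}
Applying B4's transfer function to that IN value gives OUT[B4] (row B4 above).

Answer: {a@B1, b@B3, c@B3, d@B2, e@B4, f@B1}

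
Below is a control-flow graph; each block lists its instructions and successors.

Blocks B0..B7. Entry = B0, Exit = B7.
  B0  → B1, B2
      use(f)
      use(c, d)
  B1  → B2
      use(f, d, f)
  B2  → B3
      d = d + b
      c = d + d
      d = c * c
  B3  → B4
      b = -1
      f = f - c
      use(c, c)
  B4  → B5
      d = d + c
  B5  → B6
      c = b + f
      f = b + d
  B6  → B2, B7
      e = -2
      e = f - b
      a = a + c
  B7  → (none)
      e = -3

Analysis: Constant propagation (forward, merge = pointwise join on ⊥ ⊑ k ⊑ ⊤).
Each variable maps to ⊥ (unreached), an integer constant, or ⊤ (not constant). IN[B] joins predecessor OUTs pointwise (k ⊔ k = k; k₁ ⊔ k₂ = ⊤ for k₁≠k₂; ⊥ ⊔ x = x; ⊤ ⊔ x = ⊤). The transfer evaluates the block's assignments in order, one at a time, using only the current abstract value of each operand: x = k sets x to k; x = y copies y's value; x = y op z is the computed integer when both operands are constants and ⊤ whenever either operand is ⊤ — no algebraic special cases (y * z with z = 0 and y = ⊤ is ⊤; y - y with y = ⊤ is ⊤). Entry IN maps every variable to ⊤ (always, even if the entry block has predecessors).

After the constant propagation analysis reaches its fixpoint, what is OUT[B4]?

Answer: {a: ⊤, b: -1, c: ⊤, d: ⊤, e: ⊤, f: ⊤}

Working:
Fixpoint table:
  B0:   IN=(all ⊤)   OUT=(all ⊤)
  B1:   IN=(all ⊤)   OUT=(all ⊤)
  B2:   IN=(all ⊤)   OUT=(all ⊤)
  B3:   IN=(all ⊤)   OUT={b:-1; rest ⊤}
  B4:   IN={b:-1; rest ⊤}   OUT={b:-1; rest ⊤}
  B5:   IN={b:-1; rest ⊤}   OUT={b:-1; rest ⊤}
  B6:   IN={b:-1; rest ⊤}   OUT={b:-1; rest ⊤}
  B7:   IN={b:-1; rest ⊤}   OUT={b:-1, e:-3; rest ⊤}

Merge at B4: IN[B4] = OUT[B3] = {a: ⊤, b: -1, c: ⊤, d: ⊤, e: ⊤, f: ⊤}
Applying B4's transfer function to that IN value gives OUT[B4] (row B4 above).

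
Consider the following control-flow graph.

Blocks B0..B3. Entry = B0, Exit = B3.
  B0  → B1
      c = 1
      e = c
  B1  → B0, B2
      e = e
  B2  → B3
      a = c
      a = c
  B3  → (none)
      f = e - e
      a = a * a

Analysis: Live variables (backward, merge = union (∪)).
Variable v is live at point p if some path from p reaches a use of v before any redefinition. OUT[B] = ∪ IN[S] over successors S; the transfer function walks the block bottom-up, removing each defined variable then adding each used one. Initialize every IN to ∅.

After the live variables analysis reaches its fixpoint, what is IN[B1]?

Per-block solution:
  B0:   IN={}   OUT={c, e}
  B1:   IN={c, e}   OUT={c, e}
  B2:   IN={c, e}   OUT={a, e}
  B3:   IN={a, e}   OUT={}

Merge at B1: OUT[B1] = IN[B0] ⊔ IN[B2] = {c, e}
Applying B1's transfer function to that OUT value gives IN[B1] (row B1 above).

Answer: {c, e}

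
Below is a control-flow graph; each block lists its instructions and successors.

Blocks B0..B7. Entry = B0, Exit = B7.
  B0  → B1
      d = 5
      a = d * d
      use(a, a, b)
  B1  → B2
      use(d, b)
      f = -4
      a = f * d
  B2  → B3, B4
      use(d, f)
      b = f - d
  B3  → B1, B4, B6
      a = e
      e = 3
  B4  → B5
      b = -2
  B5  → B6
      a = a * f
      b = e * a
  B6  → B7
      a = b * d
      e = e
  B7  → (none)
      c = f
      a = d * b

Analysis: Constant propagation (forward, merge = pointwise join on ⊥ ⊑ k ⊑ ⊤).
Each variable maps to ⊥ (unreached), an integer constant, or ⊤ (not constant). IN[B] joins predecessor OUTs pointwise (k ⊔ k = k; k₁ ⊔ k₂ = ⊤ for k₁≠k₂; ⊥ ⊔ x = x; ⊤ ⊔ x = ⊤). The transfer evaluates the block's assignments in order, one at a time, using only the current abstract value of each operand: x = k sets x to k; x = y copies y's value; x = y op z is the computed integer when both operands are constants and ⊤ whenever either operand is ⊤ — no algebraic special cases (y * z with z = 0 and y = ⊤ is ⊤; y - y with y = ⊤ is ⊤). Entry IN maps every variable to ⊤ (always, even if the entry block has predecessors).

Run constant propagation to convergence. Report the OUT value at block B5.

Answer: {a: ⊤, b: ⊤, c: ⊤, d: 5, e: ⊤, f: -4}

Trace:
Converged values:
  B0:   IN=(all ⊤)   OUT={a:25, d:5; rest ⊤}
  B1:   IN={d:5; rest ⊤}   OUT={a:-20, d:5, f:-4; rest ⊤}
  B2:   IN={a:-20, d:5, f:-4; rest ⊤}   OUT={a:-20, b:-9, d:5, f:-4; rest ⊤}
  B3:   IN={a:-20, b:-9, d:5, f:-4; rest ⊤}   OUT={b:-9, d:5, e:3, f:-4; rest ⊤}
  B4:   IN={b:-9, d:5, f:-4; rest ⊤}   OUT={b:-2, d:5, f:-4; rest ⊤}
  B5:   IN={b:-2, d:5, f:-4; rest ⊤}   OUT={d:5, f:-4; rest ⊤}
  B6:   IN={d:5, f:-4; rest ⊤}   OUT={d:5, f:-4; rest ⊤}
  B7:   IN={d:5, f:-4; rest ⊤}   OUT={c:-4, d:5, f:-4; rest ⊤}

Merge at B5: IN[B5] = OUT[B4] = {a: ⊤, b: -2, c: ⊤, d: 5, e: ⊤, f: -4}
Applying B5's transfer function to that IN value gives OUT[B5] (row B5 above).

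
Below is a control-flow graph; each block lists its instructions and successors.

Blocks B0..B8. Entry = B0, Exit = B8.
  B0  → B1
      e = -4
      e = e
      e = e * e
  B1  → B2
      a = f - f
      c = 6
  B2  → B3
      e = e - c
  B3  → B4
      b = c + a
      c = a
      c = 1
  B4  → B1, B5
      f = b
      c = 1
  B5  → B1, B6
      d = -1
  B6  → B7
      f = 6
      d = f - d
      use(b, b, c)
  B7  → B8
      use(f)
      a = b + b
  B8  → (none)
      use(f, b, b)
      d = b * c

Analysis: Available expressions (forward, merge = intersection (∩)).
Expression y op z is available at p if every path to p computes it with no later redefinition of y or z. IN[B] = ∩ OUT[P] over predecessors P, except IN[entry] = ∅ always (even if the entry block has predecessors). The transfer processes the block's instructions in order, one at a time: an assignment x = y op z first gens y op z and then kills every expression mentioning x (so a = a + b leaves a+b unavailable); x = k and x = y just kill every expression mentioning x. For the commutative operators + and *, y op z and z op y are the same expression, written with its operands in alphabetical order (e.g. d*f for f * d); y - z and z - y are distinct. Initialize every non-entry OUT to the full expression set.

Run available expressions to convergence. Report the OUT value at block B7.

Answer: {b+b}

Derivation:
Per-block solution:
  B0:   IN={}   OUT={}
  B1:   IN={}   OUT={f-f}
  B2:   IN={f-f}   OUT={f-f}
  B3:   IN={f-f}   OUT={f-f}
  B4:   IN={f-f}   OUT={}
  B5:   IN={}   OUT={}
  B6:   IN={}   OUT={}
  B7:   IN={}   OUT={b+b}
  B8:   IN={b+b}   OUT={b*c, b+b}

Merge at B7: IN[B7] = OUT[B6] = {}
Applying B7's transfer function to that IN value gives OUT[B7] (row B7 above).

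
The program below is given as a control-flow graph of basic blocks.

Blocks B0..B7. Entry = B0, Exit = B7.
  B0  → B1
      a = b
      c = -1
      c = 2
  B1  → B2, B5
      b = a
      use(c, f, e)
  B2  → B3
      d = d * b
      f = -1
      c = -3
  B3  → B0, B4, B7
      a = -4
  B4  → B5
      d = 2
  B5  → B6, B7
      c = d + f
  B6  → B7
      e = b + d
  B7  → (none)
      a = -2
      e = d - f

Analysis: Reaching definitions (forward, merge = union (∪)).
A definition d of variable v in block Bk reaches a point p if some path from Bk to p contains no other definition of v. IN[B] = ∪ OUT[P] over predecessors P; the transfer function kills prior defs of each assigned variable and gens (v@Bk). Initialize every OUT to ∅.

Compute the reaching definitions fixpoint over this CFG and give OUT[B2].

Per-block solution:
  B0: | IN={a@B3, b@B1, c@B2, d@B2, f@B2} | OUT={a@B0, b@B1, c@B0, d@B2, f@B2}
  B1: | IN={a@B0, b@B1, c@B0, d@B2, f@B2} | OUT={a@B0, b@B1, c@B0, d@B2, f@B2}
  B2: | IN={a@B0, b@B1, c@B0, d@B2, f@B2} | OUT={a@B0, b@B1, c@B2, d@B2, f@B2}
  B3: | IN={a@B0, b@B1, c@B2, d@B2, f@B2} | OUT={a@B3, b@B1, c@B2, d@B2, f@B2}
  B4: | IN={a@B3, b@B1, c@B2, d@B2, f@B2} | OUT={a@B3, b@B1, c@B2, d@B4, f@B2}
  B5: | IN={a@B0, a@B3, b@B1, c@B0, c@B2, d@B2, d@B4, f@B2} | OUT={a@B0, a@B3, b@B1, c@B5, d@B2, d@B4, f@B2}
  B6: | IN={a@B0, a@B3, b@B1, c@B5, d@B2, d@B4, f@B2} | OUT={a@B0, a@B3, b@B1, c@B5, d@B2, d@B4, e@B6, f@B2}
  B7: | IN={a@B0, a@B3, b@B1, c@B2, c@B5, d@B2, d@B4, e@B6, f@B2} | OUT={a@B7, b@B1, c@B2, c@B5, d@B2, d@B4, e@B7, f@B2}

Merge at B2: IN[B2] = OUT[B1] = {a@B0, b@B1, c@B0, d@B2, f@B2}
Applying B2's transfer function to that IN value gives OUT[B2] (row B2 above).

Answer: {a@B0, b@B1, c@B2, d@B2, f@B2}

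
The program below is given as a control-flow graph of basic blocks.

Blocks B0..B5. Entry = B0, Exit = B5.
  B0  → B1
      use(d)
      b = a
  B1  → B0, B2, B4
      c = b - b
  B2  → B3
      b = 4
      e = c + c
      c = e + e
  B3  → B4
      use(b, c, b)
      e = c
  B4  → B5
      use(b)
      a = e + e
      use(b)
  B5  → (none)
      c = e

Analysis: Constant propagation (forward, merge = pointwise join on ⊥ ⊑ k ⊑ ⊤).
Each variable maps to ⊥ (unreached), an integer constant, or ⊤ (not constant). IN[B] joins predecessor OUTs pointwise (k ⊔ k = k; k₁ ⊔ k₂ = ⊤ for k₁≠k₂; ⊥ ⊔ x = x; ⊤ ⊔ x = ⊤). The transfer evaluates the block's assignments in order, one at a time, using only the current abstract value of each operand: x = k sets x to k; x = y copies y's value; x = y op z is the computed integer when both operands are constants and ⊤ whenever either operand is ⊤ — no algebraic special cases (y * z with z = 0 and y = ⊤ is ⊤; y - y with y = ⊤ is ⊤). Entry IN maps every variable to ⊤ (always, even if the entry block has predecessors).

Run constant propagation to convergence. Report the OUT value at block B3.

Answer: {a: ⊤, b: 4, c: ⊤, d: ⊤, e: ⊤, f: ⊤}

Working:
Fixpoint table:
  B0:   IN=(all ⊤)   OUT=(all ⊤)
  B1:   IN=(all ⊤)   OUT=(all ⊤)
  B2:   IN=(all ⊤)   OUT={b:4; rest ⊤}
  B3:   IN={b:4; rest ⊤}   OUT={b:4; rest ⊤}
  B4:   IN=(all ⊤)   OUT=(all ⊤)
  B5:   IN=(all ⊤)   OUT=(all ⊤)

Merge at B3: IN[B3] = OUT[B2] = {a: ⊤, b: 4, c: ⊤, d: ⊤, e: ⊤, f: ⊤}
Applying B3's transfer function to that IN value gives OUT[B3] (row B3 above).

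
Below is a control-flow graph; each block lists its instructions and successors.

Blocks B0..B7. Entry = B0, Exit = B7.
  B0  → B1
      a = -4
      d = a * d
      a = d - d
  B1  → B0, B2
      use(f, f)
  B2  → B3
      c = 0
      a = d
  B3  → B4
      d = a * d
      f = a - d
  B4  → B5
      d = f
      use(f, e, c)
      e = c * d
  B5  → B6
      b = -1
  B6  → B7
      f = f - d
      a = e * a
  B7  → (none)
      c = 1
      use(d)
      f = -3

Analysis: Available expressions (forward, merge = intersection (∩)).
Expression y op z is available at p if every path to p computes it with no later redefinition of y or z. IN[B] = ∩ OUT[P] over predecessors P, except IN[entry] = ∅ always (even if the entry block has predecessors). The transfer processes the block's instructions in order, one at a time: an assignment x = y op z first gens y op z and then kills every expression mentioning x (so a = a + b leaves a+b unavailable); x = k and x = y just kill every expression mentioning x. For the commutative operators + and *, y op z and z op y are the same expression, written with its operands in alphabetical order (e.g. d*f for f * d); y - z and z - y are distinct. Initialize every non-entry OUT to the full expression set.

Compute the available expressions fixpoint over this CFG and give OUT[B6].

Answer: {c*d}

Derivation:
Per-block solution:
  B0:   IN={}   OUT={d-d}
  B1:   IN={d-d}   OUT={d-d}
  B2:   IN={d-d}   OUT={d-d}
  B3:   IN={d-d}   OUT={a-d}
  B4:   IN={a-d}   OUT={c*d}
  B5:   IN={c*d}   OUT={c*d}
  B6:   IN={c*d}   OUT={c*d}
  B7:   IN={c*d}   OUT={}

Merge at B6: IN[B6] = OUT[B5] = {c*d}
Applying B6's transfer function to that IN value gives OUT[B6] (row B6 above).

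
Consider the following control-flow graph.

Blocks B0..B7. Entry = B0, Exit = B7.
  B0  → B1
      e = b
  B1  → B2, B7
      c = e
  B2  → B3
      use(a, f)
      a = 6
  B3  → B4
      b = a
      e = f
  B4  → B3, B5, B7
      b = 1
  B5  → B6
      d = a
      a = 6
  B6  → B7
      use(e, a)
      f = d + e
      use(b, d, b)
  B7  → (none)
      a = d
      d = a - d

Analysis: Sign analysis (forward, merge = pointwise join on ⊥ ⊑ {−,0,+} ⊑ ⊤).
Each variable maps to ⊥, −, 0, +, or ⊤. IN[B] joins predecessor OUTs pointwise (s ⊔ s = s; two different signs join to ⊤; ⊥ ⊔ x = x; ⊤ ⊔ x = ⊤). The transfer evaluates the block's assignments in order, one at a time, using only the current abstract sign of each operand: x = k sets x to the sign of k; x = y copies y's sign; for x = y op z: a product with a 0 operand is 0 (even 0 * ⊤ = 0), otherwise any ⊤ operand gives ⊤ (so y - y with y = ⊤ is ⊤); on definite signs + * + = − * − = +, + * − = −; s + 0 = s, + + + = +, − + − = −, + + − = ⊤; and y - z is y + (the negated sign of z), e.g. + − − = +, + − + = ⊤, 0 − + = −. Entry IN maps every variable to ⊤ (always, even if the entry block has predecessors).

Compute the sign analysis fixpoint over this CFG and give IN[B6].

Answer: {a: +, b: +, c: ⊤, d: +, e: ⊤, f: ⊤}

Working:
Per-block solution:
  B0:   IN=(all ⊤)   OUT=(all ⊤)
  B1:   IN=(all ⊤)   OUT=(all ⊤)
  B2:   IN=(all ⊤)   OUT={a:+; rest ⊤}
  B3:   IN={a:+; rest ⊤}   OUT={a:+, b:+; rest ⊤}
  B4:   IN={a:+, b:+; rest ⊤}   OUT={a:+, b:+; rest ⊤}
  B5:   IN={a:+, b:+; rest ⊤}   OUT={a:+, b:+, d:+; rest ⊤}
  B6:   IN={a:+, b:+, d:+; rest ⊤}   OUT={a:+, b:+, d:+; rest ⊤}
  B7:   IN=(all ⊤)   OUT=(all ⊤)

Merge at B6: IN[B6] = OUT[B5] = {a: +, b: +, c: ⊤, d: +, e: ⊤, f: ⊤}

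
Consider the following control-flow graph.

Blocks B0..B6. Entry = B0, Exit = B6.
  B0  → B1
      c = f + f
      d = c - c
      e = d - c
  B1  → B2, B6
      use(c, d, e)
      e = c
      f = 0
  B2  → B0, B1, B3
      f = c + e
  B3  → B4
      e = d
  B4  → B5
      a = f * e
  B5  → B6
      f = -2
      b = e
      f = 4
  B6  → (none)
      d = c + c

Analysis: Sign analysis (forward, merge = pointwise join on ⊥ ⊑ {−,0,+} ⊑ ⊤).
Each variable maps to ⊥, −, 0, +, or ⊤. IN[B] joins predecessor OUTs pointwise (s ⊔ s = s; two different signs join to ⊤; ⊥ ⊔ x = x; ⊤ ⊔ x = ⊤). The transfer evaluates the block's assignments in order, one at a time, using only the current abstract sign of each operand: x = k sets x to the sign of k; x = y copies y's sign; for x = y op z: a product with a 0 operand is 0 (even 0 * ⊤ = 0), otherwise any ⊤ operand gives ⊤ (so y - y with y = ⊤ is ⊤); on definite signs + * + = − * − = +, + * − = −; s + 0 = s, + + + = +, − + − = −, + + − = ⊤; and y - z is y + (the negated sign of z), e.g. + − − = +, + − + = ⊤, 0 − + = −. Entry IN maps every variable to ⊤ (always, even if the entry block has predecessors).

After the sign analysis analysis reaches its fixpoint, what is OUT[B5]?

Per-block solution:
  B0: | IN=(all ⊤) | OUT=(all ⊤)
  B1: | IN=(all ⊤) | OUT={f:0; rest ⊤}
  B2: | IN={f:0; rest ⊤} | OUT=(all ⊤)
  B3: | IN=(all ⊤) | OUT=(all ⊤)
  B4: | IN=(all ⊤) | OUT=(all ⊤)
  B5: | IN=(all ⊤) | OUT={f:+; rest ⊤}
  B6: | IN=(all ⊤) | OUT=(all ⊤)

Merge at B5: IN[B5] = OUT[B4] = {a: ⊤, b: ⊤, c: ⊤, d: ⊤, e: ⊤, f: ⊤}
Applying B5's transfer function to that IN value gives OUT[B5] (row B5 above).

Answer: {a: ⊤, b: ⊤, c: ⊤, d: ⊤, e: ⊤, f: +}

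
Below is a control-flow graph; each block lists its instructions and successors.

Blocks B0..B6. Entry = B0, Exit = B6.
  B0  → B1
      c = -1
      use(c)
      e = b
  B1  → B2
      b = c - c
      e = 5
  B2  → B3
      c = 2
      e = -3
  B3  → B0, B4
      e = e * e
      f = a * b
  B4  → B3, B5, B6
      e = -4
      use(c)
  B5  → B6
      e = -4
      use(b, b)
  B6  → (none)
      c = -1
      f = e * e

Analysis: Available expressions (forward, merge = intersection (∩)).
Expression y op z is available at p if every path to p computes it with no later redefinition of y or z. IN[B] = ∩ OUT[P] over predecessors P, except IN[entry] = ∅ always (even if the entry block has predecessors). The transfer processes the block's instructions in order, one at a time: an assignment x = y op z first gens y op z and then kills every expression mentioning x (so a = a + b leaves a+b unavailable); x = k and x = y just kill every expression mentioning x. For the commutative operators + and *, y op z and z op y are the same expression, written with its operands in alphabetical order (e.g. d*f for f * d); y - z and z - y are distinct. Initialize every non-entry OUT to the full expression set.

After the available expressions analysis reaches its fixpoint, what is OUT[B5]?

Per-block solution:
  B0: | IN={} | OUT={}
  B1: | IN={} | OUT={c-c}
  B2: | IN={c-c} | OUT={}
  B3: | IN={} | OUT={a*b}
  B4: | IN={a*b} | OUT={a*b}
  B5: | IN={a*b} | OUT={a*b}
  B6: | IN={a*b} | OUT={a*b, e*e}

Merge at B5: IN[B5] = OUT[B4] = {a*b}
Applying B5's transfer function to that IN value gives OUT[B5] (row B5 above).

Answer: {a*b}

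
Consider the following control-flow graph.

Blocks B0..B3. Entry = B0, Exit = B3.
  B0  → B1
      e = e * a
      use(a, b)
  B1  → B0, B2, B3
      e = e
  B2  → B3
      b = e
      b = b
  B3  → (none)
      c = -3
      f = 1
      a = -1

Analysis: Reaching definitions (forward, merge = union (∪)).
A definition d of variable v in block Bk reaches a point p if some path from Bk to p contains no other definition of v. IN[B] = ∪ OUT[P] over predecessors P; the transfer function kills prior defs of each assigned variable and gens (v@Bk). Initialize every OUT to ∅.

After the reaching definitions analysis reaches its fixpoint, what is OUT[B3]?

Fixpoint table:
  B0: | IN={e@B1} | OUT={e@B0}
  B1: | IN={e@B0} | OUT={e@B1}
  B2: | IN={e@B1} | OUT={b@B2, e@B1}
  B3: | IN={b@B2, e@B1} | OUT={a@B3, b@B2, c@B3, e@B1, f@B3}

Merge at B3: IN[B3] = OUT[B1] ⊔ OUT[B2] = {b@B2, e@B1}
Applying B3's transfer function to that IN value gives OUT[B3] (row B3 above).

Answer: {a@B3, b@B2, c@B3, e@B1, f@B3}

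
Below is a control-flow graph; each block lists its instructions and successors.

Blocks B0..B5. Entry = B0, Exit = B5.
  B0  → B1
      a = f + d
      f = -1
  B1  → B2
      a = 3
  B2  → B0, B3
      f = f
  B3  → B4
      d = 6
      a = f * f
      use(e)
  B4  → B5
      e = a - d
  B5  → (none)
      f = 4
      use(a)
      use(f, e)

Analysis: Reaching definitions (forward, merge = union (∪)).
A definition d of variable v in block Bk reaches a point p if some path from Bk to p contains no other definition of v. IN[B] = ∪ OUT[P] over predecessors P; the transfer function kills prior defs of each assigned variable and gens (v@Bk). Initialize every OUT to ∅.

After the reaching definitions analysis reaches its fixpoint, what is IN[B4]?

Answer: {a@B3, d@B3, f@B2}

Derivation:
Fixpoint table:
  B0:  IN={a@B1, f@B2}  OUT={a@B0, f@B0}
  B1:  IN={a@B0, f@B0}  OUT={a@B1, f@B0}
  B2:  IN={a@B1, f@B0}  OUT={a@B1, f@B2}
  B3:  IN={a@B1, f@B2}  OUT={a@B3, d@B3, f@B2}
  B4:  IN={a@B3, d@B3, f@B2}  OUT={a@B3, d@B3, e@B4, f@B2}
  B5:  IN={a@B3, d@B3, e@B4, f@B2}  OUT={a@B3, d@B3, e@B4, f@B5}

Merge at B4: IN[B4] = OUT[B3] = {a@B3, d@B3, f@B2}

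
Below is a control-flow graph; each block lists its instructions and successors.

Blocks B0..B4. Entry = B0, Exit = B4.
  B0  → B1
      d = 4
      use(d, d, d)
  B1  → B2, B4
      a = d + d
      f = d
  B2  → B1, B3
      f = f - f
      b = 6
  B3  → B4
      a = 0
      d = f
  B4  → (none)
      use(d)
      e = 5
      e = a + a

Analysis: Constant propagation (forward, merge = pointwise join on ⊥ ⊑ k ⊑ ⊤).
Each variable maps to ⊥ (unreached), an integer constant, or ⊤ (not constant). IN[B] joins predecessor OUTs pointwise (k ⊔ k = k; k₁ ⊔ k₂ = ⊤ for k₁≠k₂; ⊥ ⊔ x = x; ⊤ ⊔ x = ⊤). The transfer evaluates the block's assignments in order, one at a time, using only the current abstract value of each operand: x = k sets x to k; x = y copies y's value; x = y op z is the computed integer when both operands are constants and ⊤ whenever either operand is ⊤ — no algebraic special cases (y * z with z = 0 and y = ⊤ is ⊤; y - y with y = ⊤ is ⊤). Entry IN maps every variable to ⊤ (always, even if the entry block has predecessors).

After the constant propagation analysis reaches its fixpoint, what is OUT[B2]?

Answer: {a: 8, b: 6, c: ⊤, d: 4, e: ⊤, f: 0}

Working:
Per-block solution:
  B0:   IN=(all ⊤)   OUT={d:4; rest ⊤}
  B1:   IN={d:4; rest ⊤}   OUT={a:8, d:4, f:4; rest ⊤}
  B2:   IN={a:8, d:4, f:4; rest ⊤}   OUT={a:8, b:6, d:4, f:0; rest ⊤}
  B3:   IN={a:8, b:6, d:4, f:0; rest ⊤}   OUT={a:0, b:6, d:0, f:0; rest ⊤}
  B4:   IN=(all ⊤)   OUT=(all ⊤)

Merge at B2: IN[B2] = OUT[B1] = {a: 8, b: ⊤, c: ⊤, d: 4, e: ⊤, f: 4}
Applying B2's transfer function to that IN value gives OUT[B2] (row B2 above).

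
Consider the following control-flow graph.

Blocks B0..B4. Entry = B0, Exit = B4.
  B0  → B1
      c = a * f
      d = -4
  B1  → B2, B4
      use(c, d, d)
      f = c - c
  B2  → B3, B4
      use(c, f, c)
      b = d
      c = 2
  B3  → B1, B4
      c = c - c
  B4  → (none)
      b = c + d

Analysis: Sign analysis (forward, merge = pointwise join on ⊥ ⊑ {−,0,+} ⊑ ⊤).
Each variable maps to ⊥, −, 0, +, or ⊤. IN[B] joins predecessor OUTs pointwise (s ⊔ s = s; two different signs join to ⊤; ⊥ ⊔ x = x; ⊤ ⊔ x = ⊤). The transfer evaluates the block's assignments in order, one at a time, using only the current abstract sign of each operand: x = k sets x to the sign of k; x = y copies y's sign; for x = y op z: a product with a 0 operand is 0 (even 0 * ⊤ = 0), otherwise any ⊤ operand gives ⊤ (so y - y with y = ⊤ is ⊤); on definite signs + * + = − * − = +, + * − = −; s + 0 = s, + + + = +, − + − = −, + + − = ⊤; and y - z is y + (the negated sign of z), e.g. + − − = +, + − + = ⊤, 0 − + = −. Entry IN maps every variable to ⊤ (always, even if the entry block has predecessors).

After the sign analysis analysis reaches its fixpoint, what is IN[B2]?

Answer: {a: ⊤, b: ⊤, c: ⊤, d: -, e: ⊤, f: ⊤}

Trace:
Converged values:
  B0:   IN=(all ⊤)   OUT={d:-; rest ⊤}
  B1:   IN={d:-; rest ⊤}   OUT={d:-; rest ⊤}
  B2:   IN={d:-; rest ⊤}   OUT={b:-, c:+, d:-; rest ⊤}
  B3:   IN={b:-, c:+, d:-; rest ⊤}   OUT={b:-, d:-; rest ⊤}
  B4:   IN={d:-; rest ⊤}   OUT={d:-; rest ⊤}

Merge at B2: IN[B2] = OUT[B1] = {a: ⊤, b: ⊤, c: ⊤, d: -, e: ⊤, f: ⊤}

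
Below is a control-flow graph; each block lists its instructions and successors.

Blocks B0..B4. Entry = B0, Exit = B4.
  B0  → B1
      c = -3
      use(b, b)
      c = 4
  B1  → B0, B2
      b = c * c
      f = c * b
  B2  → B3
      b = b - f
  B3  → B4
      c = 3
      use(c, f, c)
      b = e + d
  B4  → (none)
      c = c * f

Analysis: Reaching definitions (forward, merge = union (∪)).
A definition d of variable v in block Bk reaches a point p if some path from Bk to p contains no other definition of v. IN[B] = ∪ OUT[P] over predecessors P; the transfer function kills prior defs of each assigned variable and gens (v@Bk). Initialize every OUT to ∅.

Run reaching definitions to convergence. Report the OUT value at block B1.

Per-block solution:
  B0:  IN={b@B1, c@B0, f@B1}  OUT={b@B1, c@B0, f@B1}
  B1:  IN={b@B1, c@B0, f@B1}  OUT={b@B1, c@B0, f@B1}
  B2:  IN={b@B1, c@B0, f@B1}  OUT={b@B2, c@B0, f@B1}
  B3:  IN={b@B2, c@B0, f@B1}  OUT={b@B3, c@B3, f@B1}
  B4:  IN={b@B3, c@B3, f@B1}  OUT={b@B3, c@B4, f@B1}

Merge at B1: IN[B1] = OUT[B0] = {b@B1, c@B0, f@B1}
Applying B1's transfer function to that IN value gives OUT[B1] (row B1 above).

Answer: {b@B1, c@B0, f@B1}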